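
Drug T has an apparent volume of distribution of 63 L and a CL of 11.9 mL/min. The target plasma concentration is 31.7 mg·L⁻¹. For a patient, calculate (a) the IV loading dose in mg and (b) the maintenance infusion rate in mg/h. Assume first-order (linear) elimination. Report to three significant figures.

(a) 2000 mg; (b) 22.6 mg/h

Loading dose = Vd × C = 63.00 × 31.7 = 1997 mg
Convert clearance: 11.9 mL/min × 60 min/h ÷ 1000 mL/L = 0.7140 L/h
Infusion rate = 0.7140 L/h × 31.7 mg/L = 22.63 mg/h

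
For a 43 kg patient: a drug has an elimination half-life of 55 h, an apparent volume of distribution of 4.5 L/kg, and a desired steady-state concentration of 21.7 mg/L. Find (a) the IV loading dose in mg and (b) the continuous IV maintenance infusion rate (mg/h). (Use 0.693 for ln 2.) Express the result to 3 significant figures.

(a) 4200 mg; (b) 52.9 mg/h

Vd(total) = 43 kg × 4.5 L/kg = 193.5 L
LD = Vd × C = 193.5 × 21.7 = 4199 mg
CL = 0.693 × Vd / t½ = 0.693 × 193.5 / 55 = 2.438 L/h
Infusion rate = CL × Css = 2.438 × 21.7 = 52.90 mg/h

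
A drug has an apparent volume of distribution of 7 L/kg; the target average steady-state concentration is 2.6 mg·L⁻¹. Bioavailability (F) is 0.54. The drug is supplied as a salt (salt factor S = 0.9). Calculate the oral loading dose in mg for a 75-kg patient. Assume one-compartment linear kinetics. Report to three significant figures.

2810 mg

Vd = 7 L/kg × 75 kg = 525.0 L
LD = Vd × C / F / S = 525.0 × 2.600 / 0.54 / 0.9 = 2809 mg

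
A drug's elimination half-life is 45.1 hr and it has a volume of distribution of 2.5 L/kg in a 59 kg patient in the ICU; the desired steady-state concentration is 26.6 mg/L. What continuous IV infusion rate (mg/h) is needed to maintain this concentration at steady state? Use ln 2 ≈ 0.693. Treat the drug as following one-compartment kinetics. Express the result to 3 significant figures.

Total Vd = 2.5 × 59 = 147.5 L
CL = ln 2 · Vd / t½ = 0.693 × 147.5 / 45.1 = 2.266 L/h
Infusion rate = CL × Css = 2.266 × 26.6 = 60.28 mg/h

60.3 mg/h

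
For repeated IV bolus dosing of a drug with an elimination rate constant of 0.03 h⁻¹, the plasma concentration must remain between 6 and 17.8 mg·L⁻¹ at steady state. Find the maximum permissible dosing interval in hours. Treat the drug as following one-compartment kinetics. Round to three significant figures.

Between IV bolus doses, concentration decays as C = C₀·e^(−kτ), so C_peak/C_trough = e^(kτ).
τ_max = ln(C_peak/C_trough) / k = ln(17.8/6) / 0.03000 = 1.087 / 0.03000 = 36.23 h

36.2 h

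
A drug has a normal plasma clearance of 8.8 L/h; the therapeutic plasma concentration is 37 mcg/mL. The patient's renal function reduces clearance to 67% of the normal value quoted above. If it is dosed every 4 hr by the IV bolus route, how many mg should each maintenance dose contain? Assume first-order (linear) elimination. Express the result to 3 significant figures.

873 mg

Patient clearance = 0.67 × 8.800 = 5.896 L/h
D = CL × Css × τ = 5.896 × 37 × 4 = 872.6 mg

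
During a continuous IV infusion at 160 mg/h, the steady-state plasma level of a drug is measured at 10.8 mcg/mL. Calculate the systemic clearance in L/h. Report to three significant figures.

At steady state, infusion rate = CL × Css, so CL = rate / Css.
CL = 160 / 10.8 = 14.81 L/h

14.8 L/h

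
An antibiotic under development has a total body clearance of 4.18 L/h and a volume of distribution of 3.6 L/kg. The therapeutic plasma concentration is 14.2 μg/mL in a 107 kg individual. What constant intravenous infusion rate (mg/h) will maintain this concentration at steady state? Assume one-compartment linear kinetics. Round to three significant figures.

59.4 mg/h

R₀ = 4.180 × 14.2 = 59.36 mg/h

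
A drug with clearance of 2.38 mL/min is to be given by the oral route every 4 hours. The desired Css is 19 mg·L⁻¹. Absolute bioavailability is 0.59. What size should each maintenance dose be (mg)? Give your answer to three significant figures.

CL = 2.38 mL/min = 2.38 × 0.06 = 0.1428 L/h
D = CL × Css × τ / F = 0.1428 × 19 × 4 / 0.59 = 18.39 mg

18.4 mg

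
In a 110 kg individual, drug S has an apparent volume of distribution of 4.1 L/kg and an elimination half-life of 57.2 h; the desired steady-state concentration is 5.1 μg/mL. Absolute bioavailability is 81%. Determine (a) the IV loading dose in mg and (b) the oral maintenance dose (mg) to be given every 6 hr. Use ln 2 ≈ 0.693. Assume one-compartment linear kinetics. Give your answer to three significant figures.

Total Vd = 4.1 × 110 = 451.0 L
LD = Vd × C = 451.0 × 5.1 = 2300 mg
CL = 0.693 × Vd / t½ = 0.693 × 451.0 / 57.2 = 5.464 L/h
D = CL × Css × τ / F = 5.464 × 5.1 × 6 / 0.81 = 206.4 mg

(a) 2300 mg; (b) 206 mg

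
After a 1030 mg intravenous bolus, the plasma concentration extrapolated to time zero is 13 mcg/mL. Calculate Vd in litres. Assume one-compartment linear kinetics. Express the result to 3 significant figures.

79.2 L

Immediately after an IV bolus, C₀ = Dose / Vd, so Vd = Dose / C₀.
Vd = 1030 / 13 = 79.23 L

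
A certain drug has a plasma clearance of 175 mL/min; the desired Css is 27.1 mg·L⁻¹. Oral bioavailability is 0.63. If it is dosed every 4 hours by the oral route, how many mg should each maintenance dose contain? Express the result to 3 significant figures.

CL = 175 mL/min × 60/1000 = 10.50 L/h
D = CL × Css × τ / F = 10.50 × 27.1 × 4 / 0.63 = 1807 mg

1810 mg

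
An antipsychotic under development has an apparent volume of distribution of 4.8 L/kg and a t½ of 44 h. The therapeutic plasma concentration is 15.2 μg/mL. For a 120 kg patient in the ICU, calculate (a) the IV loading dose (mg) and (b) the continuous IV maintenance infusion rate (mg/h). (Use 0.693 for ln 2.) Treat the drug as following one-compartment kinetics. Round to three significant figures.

Total Vd = 4.8 × 120 = 576.0 L
LD = Vd × C = 576.0 × 15.2 = 8755 mg
CL = 0.693 × Vd / t½ = 0.693 × 576.0 / 44 = 9.072 L/h
Infusion rate = CL × Css = 9.072 × 15.2 = 137.9 mg/h

(a) 8760 mg; (b) 138 mg/h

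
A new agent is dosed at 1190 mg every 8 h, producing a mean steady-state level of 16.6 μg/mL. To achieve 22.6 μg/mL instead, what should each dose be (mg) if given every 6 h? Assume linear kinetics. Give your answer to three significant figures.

1220 mg

For first-order elimination, Css ∝ F·D/(CL·τ); F and CL are unchanged, so Css ∝ D/τ.
D₂ = D₁ × (Css,target / Css,current) × (τ₂/τ₁) = 1190 × (22.6/16.6) × (6/8) = 1215 mg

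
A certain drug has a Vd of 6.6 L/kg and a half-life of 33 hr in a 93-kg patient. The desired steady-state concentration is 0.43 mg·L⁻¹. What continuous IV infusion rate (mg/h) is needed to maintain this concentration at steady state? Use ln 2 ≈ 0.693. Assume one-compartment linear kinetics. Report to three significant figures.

Vd(total) = 93 kg × 6.6 L/kg = 613.8 L
k = 0.693/33 = 0.02100 h⁻¹, so CL = k·Vd = 0.02100 × 613.8 = 12.89 L/h
Infusion rate = CL × Css = 12.89 × 0.43 = 5.543 mg/h

5.54 mg/h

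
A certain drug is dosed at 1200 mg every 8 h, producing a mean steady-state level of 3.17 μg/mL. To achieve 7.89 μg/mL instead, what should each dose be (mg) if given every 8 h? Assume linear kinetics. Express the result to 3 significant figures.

For first-order elimination, Css ∝ F·D/(CL·τ); F and CL are unchanged, so Css ∝ D/τ.
D₂ = D₁ × (Css,target / Css,current) = 1200 × 7.89/3.17 = 2987 mg

2990 mg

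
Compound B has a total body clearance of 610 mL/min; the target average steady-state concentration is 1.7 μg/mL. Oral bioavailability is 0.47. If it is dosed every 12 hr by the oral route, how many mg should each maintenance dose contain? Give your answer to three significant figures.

1590 mg

CL = 610 mL/min = 610 × 0.06 = 36.60 L/h
D = CL × Css × τ / F = 36.60 × 1.7 × 12 / 0.47 = 1589 mg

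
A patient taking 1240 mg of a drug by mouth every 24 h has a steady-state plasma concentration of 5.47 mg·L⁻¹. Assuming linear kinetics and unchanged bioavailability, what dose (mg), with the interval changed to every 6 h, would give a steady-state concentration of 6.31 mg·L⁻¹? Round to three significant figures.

For first-order elimination, Css ∝ F·D/(CL·τ); F and CL are unchanged, so Css ∝ D/τ.
D₂ = D₁ × (Css,target / Css,current) × (τ₂/τ₁) = 1240 × (6.31/5.47) × (6/24) = 357.6 mg

358 mg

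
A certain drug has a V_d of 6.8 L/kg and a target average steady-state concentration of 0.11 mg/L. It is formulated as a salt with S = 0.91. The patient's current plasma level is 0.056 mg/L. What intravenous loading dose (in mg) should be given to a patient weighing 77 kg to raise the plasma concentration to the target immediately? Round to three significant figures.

Vd(total) = 77 kg × 6.8 L/kg = 523.6 L
Concentration deficit ΔC = 0.11 − 0.056 = 0.05400 mg/L
LD = Vd × ΔC / S = 523.6 × 0.05400 / 0.91 = 31.07 mg

31.1 mg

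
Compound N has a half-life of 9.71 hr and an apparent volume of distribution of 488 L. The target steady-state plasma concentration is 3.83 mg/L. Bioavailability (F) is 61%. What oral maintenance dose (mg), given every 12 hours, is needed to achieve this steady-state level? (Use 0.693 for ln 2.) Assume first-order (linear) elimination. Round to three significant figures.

2620 mg

k = 0.693/9.71 = 0.07137 h⁻¹, so CL = k·Vd = 0.07137 × 488.0 = 34.83 L/h
D = CL × Css × τ / F = 34.83 × 3.83 × 12 / 0.61 = 2624 mg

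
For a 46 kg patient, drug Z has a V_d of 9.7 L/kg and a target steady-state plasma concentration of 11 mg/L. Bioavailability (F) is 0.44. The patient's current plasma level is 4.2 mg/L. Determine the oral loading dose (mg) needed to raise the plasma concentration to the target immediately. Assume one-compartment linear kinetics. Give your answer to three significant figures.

6900 mg

Vd = 9.7 L/kg × 46 kg = 446.2 L
Concentration deficit ΔC = 11 − 4.2 = 6.800 mg/L
LD = Vd × ΔC / F = 446.2 × 6.800 / 0.44 = 6896 mg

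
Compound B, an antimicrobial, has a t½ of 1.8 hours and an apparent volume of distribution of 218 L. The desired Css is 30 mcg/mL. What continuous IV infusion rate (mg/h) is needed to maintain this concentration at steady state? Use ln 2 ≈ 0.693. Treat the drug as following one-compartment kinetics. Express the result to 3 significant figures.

2520 mg/h

CL = 0.693 × Vd / t½ = 0.693 × 218.0 / 1.8 = 83.93 L/h
Infusion rate = CL × Css = 83.93 × 30 = 2518 mg/h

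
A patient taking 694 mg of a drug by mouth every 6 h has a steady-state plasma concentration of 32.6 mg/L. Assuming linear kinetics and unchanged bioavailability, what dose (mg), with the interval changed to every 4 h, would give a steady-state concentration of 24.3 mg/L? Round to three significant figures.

With linear kinetics, Css is proportional to dose rate (D/τ) at fixed clearance.
D₂ = D₁ × (Css,target / Css,current) × (τ₂/τ₁) = 694 × (24.3/32.6) × (4/6) = 344.9 mg

345 mg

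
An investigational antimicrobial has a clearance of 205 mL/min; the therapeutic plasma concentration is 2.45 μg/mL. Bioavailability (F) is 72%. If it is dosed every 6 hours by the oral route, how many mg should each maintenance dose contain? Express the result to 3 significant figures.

251 mg

CL = 205 mL/min = 205 × 0.06 = 12.30 L/h
D = CL × Css × τ / F = 12.30 × 2.45 × 6 / 0.72 = 251.1 mg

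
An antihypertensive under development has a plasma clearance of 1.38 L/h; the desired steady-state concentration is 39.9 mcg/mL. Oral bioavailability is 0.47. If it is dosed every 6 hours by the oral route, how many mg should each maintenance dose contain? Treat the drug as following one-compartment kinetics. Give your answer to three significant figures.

703 mg

D = CL × Css × τ / F = 1.380 × 39.9 × 6 / 0.47 = 702.9 mg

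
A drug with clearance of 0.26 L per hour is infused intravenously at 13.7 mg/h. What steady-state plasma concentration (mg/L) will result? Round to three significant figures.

52.7 mg/L

Css = rate / CL = 13.7 / 0.2600 = 52.69 mg/L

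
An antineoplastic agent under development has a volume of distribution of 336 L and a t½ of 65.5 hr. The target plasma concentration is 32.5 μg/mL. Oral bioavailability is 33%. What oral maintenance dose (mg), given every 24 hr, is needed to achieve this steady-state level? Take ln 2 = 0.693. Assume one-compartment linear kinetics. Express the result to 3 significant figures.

8400 mg

k = 0.693/65.5 = 0.01058 h⁻¹, so CL = k·Vd = 0.01058 × 336.0 = 3.555 L/h
D = CL × Css × τ / F = 3.555 × 32.5 × 24 / 0.33 = 8403 mg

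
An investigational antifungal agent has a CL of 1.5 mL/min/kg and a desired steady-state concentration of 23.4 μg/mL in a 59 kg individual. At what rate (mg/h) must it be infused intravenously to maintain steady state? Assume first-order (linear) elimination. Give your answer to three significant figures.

CL = 1.5 mL/min/kg × 59 kg = 88.50 mL/min = 88.50 × 60/1000 = 5.310 L/h
At steady state, infusion rate equals elimination rate: rate in = CL × Css.
Infusion rate = CL · Css = 5.310 L/h × 23.4 mg/L = 124.3 mg/h

124 mg/h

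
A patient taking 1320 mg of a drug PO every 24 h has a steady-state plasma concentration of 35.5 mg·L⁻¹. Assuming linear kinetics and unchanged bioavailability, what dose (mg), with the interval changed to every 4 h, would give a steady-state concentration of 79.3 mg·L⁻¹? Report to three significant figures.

491 mg

For first-order elimination, Css ∝ F·D/(CL·τ); F and CL are unchanged, so Css ∝ D/τ.
D₂ = D₁ × (Css,target / Css,current) × (τ₂/τ₁) = 1320 × (79.3/35.5) × (4/24) = 491.4 mg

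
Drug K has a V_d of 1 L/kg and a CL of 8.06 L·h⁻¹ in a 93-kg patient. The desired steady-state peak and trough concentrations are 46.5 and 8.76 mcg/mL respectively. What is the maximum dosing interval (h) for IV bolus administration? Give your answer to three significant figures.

Total Vd = 1 × 93 = 93.00 L
k = CL / Vd = 8.060 / 93.00 = 0.08667 h⁻¹
Between IV bolus doses, concentration decays as C = C₀·e^(−kτ), so C_peak/C_trough = e^(kτ).
τ_max = ln(C_peak/C_trough) / k = ln(46.5/8.76) / 0.08667 = 1.669 / 0.08667 = 19.26 h

19.3 h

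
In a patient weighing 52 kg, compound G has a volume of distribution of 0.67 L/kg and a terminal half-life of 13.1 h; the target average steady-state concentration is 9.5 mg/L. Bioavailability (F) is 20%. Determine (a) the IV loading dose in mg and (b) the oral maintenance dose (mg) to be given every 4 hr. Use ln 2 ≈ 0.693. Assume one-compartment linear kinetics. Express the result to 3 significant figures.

Total Vd = 0.67 × 52 = 34.84 L
LD = Vd × C = 34.84 × 9.5 = 331.0 mg
CL = 0.693 × Vd / t½ = 0.693 × 34.84 / 13.1 = 1.843 L/h
D = CL × Css × τ / F = 1.843 × 9.5 × 4 / 0.2 = 350.2 mg

(a) 331 mg; (b) 350 mg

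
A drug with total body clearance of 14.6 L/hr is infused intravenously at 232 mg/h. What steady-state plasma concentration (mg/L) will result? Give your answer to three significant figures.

Css = rate / CL = 232 / 14.60 = 15.89 mg/L

15.9 mg/L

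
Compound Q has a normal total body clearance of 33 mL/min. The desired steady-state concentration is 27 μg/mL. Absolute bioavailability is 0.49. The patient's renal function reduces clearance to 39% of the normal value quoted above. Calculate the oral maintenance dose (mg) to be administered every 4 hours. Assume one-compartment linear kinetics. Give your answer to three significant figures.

170 mg

Convert clearance: 33 mL/min × 60 min/h ÷ 1000 mL/L = 1.980 L/h
Patient clearance = 0.39 × 1.980 = 0.7722 L/h
D = CL × Css × τ / F = 0.7722 × 27 × 4 / 0.49 = 170.2 mg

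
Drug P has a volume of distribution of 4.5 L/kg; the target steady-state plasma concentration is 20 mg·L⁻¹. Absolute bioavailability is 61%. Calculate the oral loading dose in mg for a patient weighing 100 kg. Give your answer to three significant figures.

Vd = 4.5 L/kg × 100 kg = 450.0 L
LD = Vd × C / F = 450.0 × 20.00 / 0.61 = 14750 mg

14800 mg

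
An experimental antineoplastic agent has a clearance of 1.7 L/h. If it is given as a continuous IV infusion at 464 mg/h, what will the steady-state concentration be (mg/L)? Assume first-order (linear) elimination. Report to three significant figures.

273 mg/L

Css = rate / CL = 464 / 1.700 = 272.9 mg/L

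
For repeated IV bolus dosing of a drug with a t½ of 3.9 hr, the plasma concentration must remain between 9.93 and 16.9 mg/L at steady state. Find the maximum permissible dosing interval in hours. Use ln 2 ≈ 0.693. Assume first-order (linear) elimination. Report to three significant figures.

k = 0.693 / t½ = 0.693 / 3.9 = 0.1777 h⁻¹
Between IV bolus doses, concentration decays as C = C₀·e^(−kτ), so C_peak/C_trough = e^(kτ).
τ_max = ln(C_peak/C_trough) / k = ln(16.9/9.93) / 0.1777 = 0.5318 / 0.1777 = 2.993 h

2.99 h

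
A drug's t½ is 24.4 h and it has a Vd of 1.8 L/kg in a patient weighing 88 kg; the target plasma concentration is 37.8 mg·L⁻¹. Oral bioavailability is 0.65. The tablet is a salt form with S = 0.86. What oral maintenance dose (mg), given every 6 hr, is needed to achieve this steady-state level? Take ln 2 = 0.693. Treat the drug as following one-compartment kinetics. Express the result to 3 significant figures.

1830 mg

Vd = 1.8 L/kg × 88 kg = 158.4 L
CL = 0.693 × Vd / t½ = 0.693 × 158.4 / 24.4 = 4.499 L/h
D = CL × Css × τ / F / S = 4.499 × 37.8 × 6 / 0.65 / 0.86 = 1825 mg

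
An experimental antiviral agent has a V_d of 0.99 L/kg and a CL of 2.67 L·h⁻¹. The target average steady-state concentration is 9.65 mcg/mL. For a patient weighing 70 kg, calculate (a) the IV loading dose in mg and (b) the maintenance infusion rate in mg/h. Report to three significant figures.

Total Vd = 0.99 × 70 = 69.30 L
Loading: fill Vd to C_target → 69.30 L × 9.65 mg/L = 668.7 mg
Maintenance infusion rate = CL × Css = 2.670 × 9.65 = 25.77 mg/h

(a) 669 mg; (b) 25.8 mg/h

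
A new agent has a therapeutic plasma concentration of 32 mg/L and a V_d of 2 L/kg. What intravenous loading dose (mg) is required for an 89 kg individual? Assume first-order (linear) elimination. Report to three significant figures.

5700 mg

Total Vd = 2 × 89 = 178.0 L
LD = Vd × C = 178.0 × 32.00 = 5696 mg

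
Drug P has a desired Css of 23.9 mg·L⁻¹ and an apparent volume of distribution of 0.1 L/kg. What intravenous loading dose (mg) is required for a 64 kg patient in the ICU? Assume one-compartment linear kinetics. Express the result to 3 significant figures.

153 mg

Total Vd = 0.1 × 64 = 6.400 L
The loading dose fills Vd to the target concentration.
LD = Vd × C = 6.400 × 23.90 = 153.0 mg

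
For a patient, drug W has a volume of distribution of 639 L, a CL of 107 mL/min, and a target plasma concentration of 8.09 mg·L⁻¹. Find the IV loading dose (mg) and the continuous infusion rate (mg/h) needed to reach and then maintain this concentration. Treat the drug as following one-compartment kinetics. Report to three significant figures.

LD = Vd · C_target = 639.0 × 8.09 = 5170 mg
CL = 107 mL/min × 60/1000 = 6.420 L/h
Infusion rate = 6.420 L/h × 8.09 mg/L = 51.94 mg/h

(a) 5170 mg; (b) 51.9 mg/h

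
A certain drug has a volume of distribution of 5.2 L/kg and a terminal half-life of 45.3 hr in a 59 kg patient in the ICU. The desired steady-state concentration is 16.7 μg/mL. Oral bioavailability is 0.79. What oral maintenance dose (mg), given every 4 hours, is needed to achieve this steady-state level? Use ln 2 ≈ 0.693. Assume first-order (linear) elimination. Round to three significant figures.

397 mg

Vd = 5.2 L/kg × 59 kg = 306.8 L
CL = ln 2 · Vd / t½ = 0.693 × 306.8 / 45.3 = 4.693 L/h
D = CL × Css × τ / F = 4.693 × 16.7 × 4 / 0.79 = 396.8 mg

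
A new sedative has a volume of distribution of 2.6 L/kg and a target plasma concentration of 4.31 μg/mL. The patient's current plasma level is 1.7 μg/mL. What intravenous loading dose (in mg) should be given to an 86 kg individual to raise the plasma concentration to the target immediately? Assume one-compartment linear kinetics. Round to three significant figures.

584 mg

Total Vd = 2.6 × 86 = 223.6 L
The loading dose fills Vd to the target concentration.
Concentration deficit ΔC = 4.31 − 1.7 = 2.610 mg/L
LD = Vd × ΔC = 223.6 × 2.610 = 583.6 mg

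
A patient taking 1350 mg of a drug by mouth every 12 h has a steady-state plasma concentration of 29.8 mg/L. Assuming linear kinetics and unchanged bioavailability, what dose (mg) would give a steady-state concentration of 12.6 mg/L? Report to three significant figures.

571 mg

For first-order elimination, Css ∝ F·D/(CL·τ); F and CL are unchanged, so Css ∝ D/τ.
D₂ = D₁ × (Css,target / Css,current) = 1350 × 12.6/29.8 = 570.8 mg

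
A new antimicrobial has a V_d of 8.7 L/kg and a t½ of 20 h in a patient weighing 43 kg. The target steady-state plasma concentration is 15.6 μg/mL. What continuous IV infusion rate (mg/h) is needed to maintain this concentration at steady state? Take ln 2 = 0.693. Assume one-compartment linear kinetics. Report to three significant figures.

202 mg/h

Total Vd = 8.7 × 43 = 374.1 L
CL = 0.693 × Vd / t½ = 0.693 × 374.1 / 20 = 12.96 L/h
Infusion rate = CL × Css = 12.96 × 15.6 = 202.2 mg/h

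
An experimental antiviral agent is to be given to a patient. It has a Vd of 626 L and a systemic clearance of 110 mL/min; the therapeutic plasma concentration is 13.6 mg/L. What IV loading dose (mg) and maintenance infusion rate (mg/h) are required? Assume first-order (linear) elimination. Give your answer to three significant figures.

Loading: fill Vd to C_target → 626.0 L × 13.6 mg/L = 8514 mg
Convert clearance: 110 mL/min × 60 min/h ÷ 1000 mL/L = 6.600 L/h
Maintenance: replace elimination → rate = CL × Css = 6.600 × 13.6 = 89.76 mg/h

(a) 8510 mg; (b) 89.8 mg/h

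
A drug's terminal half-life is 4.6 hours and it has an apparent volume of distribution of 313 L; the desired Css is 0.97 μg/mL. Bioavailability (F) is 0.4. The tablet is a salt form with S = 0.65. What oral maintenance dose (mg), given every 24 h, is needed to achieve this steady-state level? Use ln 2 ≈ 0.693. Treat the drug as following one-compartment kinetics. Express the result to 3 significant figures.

CL = ln 2 · Vd / t½ = 0.693 × 313.0 / 4.6 = 47.15 L/h
D = CL × Css × τ / F / S = 47.15 × 0.97 × 24 / 0.4 / 0.65 = 4222 mg

4220 mg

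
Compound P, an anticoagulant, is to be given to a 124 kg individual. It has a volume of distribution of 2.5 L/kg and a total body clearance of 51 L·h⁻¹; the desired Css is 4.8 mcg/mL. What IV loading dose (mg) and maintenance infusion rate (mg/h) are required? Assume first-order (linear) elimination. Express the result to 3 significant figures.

Vd = 2.5 L/kg × 124 kg = 310.0 L
Loading dose = Vd × C = 310.0 × 4.8 = 1488 mg
Infusion rate = 51.00 L/h × 4.8 mg/L = 244.8 mg/h

(a) 1490 mg; (b) 245 mg/h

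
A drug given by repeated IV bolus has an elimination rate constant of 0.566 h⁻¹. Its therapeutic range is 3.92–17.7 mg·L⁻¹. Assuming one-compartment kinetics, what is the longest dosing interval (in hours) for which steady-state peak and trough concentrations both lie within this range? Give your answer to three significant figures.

2.66 h

Between IV bolus doses, concentration decays as C = C₀·e^(−kτ), so C_peak/C_trough = e^(kτ).
τ_max = ln(C_peak/C_trough) / k = ln(17.7/3.92) / 0.5660 = 1.507 / 0.5660 = 2.663 h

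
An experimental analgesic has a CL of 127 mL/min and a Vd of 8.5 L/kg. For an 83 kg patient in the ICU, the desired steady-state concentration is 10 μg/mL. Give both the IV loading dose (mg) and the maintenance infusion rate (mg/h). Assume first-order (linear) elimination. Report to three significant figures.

(a) 7060 mg; (b) 76.2 mg/h

Vd(total) = 83 kg × 8.5 L/kg = 705.5 L
Loading dose = Vd × C = 705.5 × 10 = 7055 mg
CL = 127 mL/min × 60/1000 = 7.620 L/h
Infusion rate = 7.620 L/h × 10 mg/L = 76.20 mg/h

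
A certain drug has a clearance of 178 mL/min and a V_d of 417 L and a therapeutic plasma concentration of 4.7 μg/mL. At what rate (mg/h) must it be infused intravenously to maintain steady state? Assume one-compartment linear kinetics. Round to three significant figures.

CL = 178 mL/min = 178 × 0.06 = 10.68 L/h
Maintenance depends on clearance, not Vd — rate in must match rate out.
R₀ = 10.68 × 4.7 = 50.20 mg/h

50.2 mg/h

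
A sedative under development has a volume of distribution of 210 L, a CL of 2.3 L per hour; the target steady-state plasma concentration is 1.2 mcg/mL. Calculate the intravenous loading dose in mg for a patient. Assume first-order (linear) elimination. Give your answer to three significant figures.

252 mg

The loading dose fills Vd to the target concentration; clearance is irrelevant here.
LD = Vd × C = 210.0 × 1.200 = 252.0 mg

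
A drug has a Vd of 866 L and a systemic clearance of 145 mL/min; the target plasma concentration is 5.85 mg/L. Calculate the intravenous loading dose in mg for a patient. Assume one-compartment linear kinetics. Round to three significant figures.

5070 mg

LD = Vd × C = 866.0 × 5.850 = 5066 mg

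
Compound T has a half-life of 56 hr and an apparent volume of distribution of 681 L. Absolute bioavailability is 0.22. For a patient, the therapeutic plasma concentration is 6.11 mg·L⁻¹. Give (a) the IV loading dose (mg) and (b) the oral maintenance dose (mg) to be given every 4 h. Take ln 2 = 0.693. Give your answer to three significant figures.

LD = Vd × C = 681.0 × 6.11 = 4161 mg
CL = 0.693 × Vd / t½ = 0.693 × 681.0 / 56 = 8.427 L/h
D = CL × Css × τ / F = 8.427 × 6.11 × 4 / 0.22 = 936.2 mg

(a) 4160 mg; (b) 936 mg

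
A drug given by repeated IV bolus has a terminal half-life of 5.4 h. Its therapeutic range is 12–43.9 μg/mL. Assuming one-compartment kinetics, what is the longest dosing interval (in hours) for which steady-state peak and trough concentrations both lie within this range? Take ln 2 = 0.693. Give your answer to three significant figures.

k = 0.693 / t½ = 0.693 / 5.4 = 0.1283 h⁻¹
Between IV bolus doses, concentration decays as C = C₀·e^(−kτ), so C_peak/C_trough = e^(kτ).
τ_max = ln(C_peak/C_trough) / k = ln(43.9/12) / 0.1283 = 1.297 / 0.1283 = 10.11 h

10.1 h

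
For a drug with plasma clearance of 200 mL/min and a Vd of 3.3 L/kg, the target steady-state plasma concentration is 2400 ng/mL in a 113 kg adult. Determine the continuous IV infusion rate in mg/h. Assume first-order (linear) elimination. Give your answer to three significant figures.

CL = 200 mL/min = 200 × 0.06 = 12.00 L/h
C = 2400 ng/mL = 2.400 mg/L
Vd does not affect the maintenance rate; only clearance governs steady-state input.
Infusion rate = CL · Css = 12.00 L/h × 2.4 mg/L = 28.80 mg/h

28.8 mg/h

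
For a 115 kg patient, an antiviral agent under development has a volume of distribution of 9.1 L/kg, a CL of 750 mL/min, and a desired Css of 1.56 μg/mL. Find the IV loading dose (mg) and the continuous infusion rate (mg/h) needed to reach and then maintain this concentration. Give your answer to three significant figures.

Vd = 9.1 L/kg × 115 kg = 1047 L
LD = Vd · C_target = 1047 × 1.56 = 1633 mg
Convert clearance: 750 mL/min × 60 min/h ÷ 1000 mL/L = 45.00 L/h
Maintenance: replace elimination → rate = CL × Css = 45.00 × 1.56 = 70.20 mg/h

(a) 1630 mg; (b) 70.2 mg/h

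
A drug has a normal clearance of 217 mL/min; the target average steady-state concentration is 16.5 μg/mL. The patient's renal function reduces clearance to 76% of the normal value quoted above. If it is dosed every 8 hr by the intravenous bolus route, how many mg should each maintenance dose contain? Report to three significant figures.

Convert clearance: 217 mL/min × 60 min/h ÷ 1000 mL/L = 13.02 L/h
Patient clearance = 0.76 × 13.02 = 9.895 L/h
D = CL × Css × τ = 9.895 × 16.5 × 8 = 1306 mg

1310 mg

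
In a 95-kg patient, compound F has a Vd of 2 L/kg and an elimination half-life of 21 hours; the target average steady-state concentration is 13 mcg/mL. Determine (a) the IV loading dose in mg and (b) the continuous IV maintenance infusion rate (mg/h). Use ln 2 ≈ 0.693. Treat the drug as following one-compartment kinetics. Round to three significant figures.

Vd(total) = 95 kg × 2 L/kg = 190.0 L
LD = Vd × C = 190.0 × 13 = 2470 mg
CL = 0.693 × Vd / t½ = 0.693 × 190.0 / 21 = 6.270 L/h
Infusion rate = CL × Css = 6.270 × 13 = 81.51 mg/h

(a) 2470 mg; (b) 81.5 mg/h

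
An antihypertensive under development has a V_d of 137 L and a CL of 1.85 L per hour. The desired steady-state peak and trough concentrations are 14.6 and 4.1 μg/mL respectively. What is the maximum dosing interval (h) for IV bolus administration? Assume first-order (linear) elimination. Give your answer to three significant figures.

94.1 h

k = CL / Vd = 1.850 / 137.0 = 0.01350 h⁻¹
Between IV bolus doses, concentration decays as C = C₀·e^(−kτ), so C_peak/C_trough = e^(kτ).
τ_max = ln(C_peak/C_trough) / k = ln(14.6/4.1) / 0.01350 = 1.270 / 0.01350 = 94.07 h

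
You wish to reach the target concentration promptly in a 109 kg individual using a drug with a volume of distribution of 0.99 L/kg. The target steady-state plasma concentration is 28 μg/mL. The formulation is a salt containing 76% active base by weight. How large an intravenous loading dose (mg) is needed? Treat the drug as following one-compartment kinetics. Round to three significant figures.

3980 mg

Vd(total) = 109 kg × 0.99 L/kg = 107.9 L
LD = Vd × C / S = 107.9 × 28.00 / 0.76 = 3975 mg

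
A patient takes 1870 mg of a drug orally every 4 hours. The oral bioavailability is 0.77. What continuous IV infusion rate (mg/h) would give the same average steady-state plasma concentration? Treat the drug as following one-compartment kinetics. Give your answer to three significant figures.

Equivalent systemic input: infusion rate = F·D/τ.
Rate = 0.77 × 1870 / 4 = 360.0 mg/h

360 mg/h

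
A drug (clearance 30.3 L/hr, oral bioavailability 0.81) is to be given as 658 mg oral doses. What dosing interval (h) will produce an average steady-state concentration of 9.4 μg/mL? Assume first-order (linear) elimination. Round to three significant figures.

F·D/τ = CL·Css → τ = F·D / (CL·Css).
τ = 0.81 × 658 / (30.3 × 9.4) = 1.871 h

1.87 h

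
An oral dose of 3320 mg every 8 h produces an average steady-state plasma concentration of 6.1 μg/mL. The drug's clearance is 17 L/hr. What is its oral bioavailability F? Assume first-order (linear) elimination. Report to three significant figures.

F·D/τ = CL·Css at steady state → F = CL·Css·τ / D.
F = 17 × 6.1 × 8 / 3320 = 0.250

0.250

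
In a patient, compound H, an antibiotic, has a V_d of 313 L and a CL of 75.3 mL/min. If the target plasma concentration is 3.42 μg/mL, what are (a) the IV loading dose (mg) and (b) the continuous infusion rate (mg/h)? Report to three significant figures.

Loading dose = Vd × C = 313.0 × 3.42 = 1070 mg
CL = 75.3 mL/min × 60/1000 = 4.518 L/h
Maintenance infusion rate = CL × Css = 4.518 × 3.42 = 15.45 mg/h

(a) 1070 mg; (b) 15.5 mg/h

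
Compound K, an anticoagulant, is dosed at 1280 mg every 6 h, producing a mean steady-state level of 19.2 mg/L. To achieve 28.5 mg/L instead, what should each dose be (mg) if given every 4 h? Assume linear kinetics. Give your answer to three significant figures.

1270 mg

With linear kinetics, Css is proportional to dose rate (D/τ) at fixed clearance.
D₂ = D₁ × (Css,target / Css,current) × (τ₂/τ₁) = 1280 × (28.5/19.2) × (4/6) = 1267 mg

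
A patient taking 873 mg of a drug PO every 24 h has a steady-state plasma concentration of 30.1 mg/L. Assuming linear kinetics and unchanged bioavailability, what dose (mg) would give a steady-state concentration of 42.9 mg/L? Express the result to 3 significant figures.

1240 mg

For first-order elimination, Css ∝ F·D/(CL·τ); F and CL are unchanged, so Css ∝ D/τ.
D₂ = D₁ × (Css,target / Css,current) = 873 × 42.9/30.1 = 1244 mg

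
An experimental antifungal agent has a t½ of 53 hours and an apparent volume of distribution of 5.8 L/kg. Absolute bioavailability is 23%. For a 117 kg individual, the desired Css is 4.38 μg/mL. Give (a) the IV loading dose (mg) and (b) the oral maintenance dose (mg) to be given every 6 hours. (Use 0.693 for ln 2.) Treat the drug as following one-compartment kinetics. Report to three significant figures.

Vd(total) = 117 kg × 5.8 L/kg = 678.6 L
LD = Vd × C = 678.6 × 4.38 = 2972 mg
CL = 0.693 × Vd / t½ = 0.693 × 678.6 / 53 = 8.873 L/h
D = CL × Css × τ / F = 8.873 × 4.38 × 6 / 0.23 = 1014 mg

(a) 2970 mg; (b) 1010 mg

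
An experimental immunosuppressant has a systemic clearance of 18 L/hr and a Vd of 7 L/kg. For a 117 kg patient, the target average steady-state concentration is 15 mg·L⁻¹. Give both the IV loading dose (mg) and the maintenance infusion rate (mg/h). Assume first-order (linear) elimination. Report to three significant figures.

Vd = 7 L/kg × 117 kg = 819.0 L
Loading dose = Vd × C = 819.0 × 15 = 12290 mg
Maintenance: replace elimination → rate = CL × Css = 18.00 × 15 = 270.0 mg/h

(a) 12300 mg; (b) 270 mg/h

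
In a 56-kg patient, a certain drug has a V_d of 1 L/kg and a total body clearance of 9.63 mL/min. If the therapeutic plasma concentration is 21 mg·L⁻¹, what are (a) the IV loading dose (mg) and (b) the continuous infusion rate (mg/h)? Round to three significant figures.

(a) 1180 mg; (b) 12.1 mg/h

Vd = 1 L/kg × 56 kg = 56.00 L
Loading: fill Vd to C_target → 56.00 L × 21 mg/L = 1176 mg
CL = 9.63 mL/min × 60/1000 = 0.5778 L/h
Maintenance infusion rate = CL × Css = 0.5778 × 21 = 12.13 mg/h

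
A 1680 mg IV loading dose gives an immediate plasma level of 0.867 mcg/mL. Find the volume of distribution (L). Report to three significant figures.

Immediately after an IV bolus, C₀ = Dose / Vd, so Vd = Dose / C₀.
Vd = 1680 / 0.867 = 1938 L

1940 L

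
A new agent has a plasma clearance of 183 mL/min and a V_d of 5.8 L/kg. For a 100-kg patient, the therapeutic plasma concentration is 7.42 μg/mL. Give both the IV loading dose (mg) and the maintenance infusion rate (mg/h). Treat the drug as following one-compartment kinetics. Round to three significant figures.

Total Vd = 5.8 × 100 = 580.0 L
Loading: fill Vd to C_target → 580.0 L × 7.42 mg/L = 4304 mg
Convert clearance: 183 mL/min × 60 min/h ÷ 1000 mL/L = 10.98 L/h
Maintenance infusion rate = CL × Css = 10.98 × 7.42 = 81.47 mg/h

(a) 4300 mg; (b) 81.5 mg/h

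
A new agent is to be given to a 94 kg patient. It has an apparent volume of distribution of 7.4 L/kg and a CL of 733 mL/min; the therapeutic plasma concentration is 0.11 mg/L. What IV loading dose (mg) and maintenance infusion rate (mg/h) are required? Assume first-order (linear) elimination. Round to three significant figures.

(a) 76.5 mg; (b) 4.84 mg/h

Vd(total) = 94 kg × 7.4 L/kg = 695.6 L
Loading: fill Vd to C_target → 695.6 L × 0.11 mg/L = 76.52 mg
Convert clearance: 733 mL/min × 60 min/h ÷ 1000 mL/L = 43.98 L/h
Infusion rate = 43.98 L/h × 0.11 mg/L = 4.838 mg/h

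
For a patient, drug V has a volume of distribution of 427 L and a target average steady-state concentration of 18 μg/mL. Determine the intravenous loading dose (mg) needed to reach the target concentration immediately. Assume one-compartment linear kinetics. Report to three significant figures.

LD = Vd × C = 427.0 × 18.00 = 7686 mg

7690 mg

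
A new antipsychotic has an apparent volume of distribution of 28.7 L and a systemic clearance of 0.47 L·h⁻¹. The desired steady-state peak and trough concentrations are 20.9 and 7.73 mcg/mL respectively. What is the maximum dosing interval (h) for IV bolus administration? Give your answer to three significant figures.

k = CL / Vd = 0.4700 / 28.70 = 0.01638 h⁻¹
Between IV bolus doses, concentration decays as C = C₀·e^(−kτ), so C_peak/C_trough = e^(kτ).
τ_max = ln(C_peak/C_trough) / k = ln(20.9/7.73) / 0.01638 = 0.9946 / 0.01638 = 60.72 h

60.7 h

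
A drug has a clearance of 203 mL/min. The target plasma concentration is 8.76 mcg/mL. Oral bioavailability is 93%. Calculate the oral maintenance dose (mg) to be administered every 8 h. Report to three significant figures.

CL = 203 mL/min = 203 × 0.06 = 12.18 L/h
D = CL × Css × τ / F = 12.18 × 8.76 × 8 / 0.93 = 917.8 mg

918 mg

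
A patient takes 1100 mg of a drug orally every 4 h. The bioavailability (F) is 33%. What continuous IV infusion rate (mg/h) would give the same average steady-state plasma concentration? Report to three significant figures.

Equivalent systemic input: infusion rate = F·D/τ.
Rate = 0.33 × 1100 / 4 = 90.75 mg/h

90.8 mg/h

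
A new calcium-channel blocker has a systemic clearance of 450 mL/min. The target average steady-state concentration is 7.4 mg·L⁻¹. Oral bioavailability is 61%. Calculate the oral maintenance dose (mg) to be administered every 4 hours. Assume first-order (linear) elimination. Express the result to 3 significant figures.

1310 mg

CL = 450 mL/min × 60/1000 = 27.00 L/h
D = CL × Css × τ / F = 27.00 × 7.4 × 4 / 0.61 = 1310 mg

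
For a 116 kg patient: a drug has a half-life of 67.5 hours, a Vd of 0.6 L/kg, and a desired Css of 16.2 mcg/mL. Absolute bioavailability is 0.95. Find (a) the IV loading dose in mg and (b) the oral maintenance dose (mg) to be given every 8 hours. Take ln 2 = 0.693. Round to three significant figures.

(a) 1130 mg; (b) 97.5 mg

Total Vd = 0.6 × 116 = 69.60 L
LD = Vd × C = 69.60 × 16.2 = 1128 mg
CL = 0.693 × Vd / t½ = 0.693 × 69.60 / 67.5 = 0.7146 L/h
D = CL × Css × τ / F = 0.7146 × 16.2 × 8 / 0.95 = 97.49 mg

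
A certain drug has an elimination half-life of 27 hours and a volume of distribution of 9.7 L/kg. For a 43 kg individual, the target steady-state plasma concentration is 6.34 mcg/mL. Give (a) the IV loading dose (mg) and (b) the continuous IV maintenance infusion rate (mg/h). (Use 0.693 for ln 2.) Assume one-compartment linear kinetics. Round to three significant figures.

Vd(total) = 43 kg × 9.7 L/kg = 417.1 L
LD = Vd × C = 417.1 × 6.34 = 2644 mg
CL = 0.693 × Vd / t½ = 0.693 × 417.1 / 27 = 10.71 L/h
Infusion rate = CL × Css = 10.71 × 6.34 = 67.90 mg/h

(a) 2640 mg; (b) 67.9 mg/h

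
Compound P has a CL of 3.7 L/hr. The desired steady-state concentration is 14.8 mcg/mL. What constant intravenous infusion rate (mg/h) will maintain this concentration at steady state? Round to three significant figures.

R₀ = 3.700 × 14.8 = 54.76 mg/h

54.8 mg/h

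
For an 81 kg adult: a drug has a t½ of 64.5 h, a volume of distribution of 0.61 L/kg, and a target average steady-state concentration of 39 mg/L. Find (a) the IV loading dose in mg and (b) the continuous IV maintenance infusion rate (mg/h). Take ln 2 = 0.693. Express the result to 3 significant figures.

(a) 1930 mg; (b) 20.7 mg/h

Vd(total) = 81 kg × 0.61 L/kg = 49.41 L
LD = Vd × C = 49.41 × 39 = 1927 mg
CL = 0.693 × Vd / t½ = 0.693 × 49.41 / 64.5 = 0.5309 L/h
Infusion rate = CL × Css = 0.5309 × 39 = 20.71 mg/h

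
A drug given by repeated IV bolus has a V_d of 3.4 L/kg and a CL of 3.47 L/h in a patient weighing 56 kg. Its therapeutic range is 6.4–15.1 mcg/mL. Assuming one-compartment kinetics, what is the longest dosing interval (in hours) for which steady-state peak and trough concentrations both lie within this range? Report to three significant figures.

47.1 h

Total Vd = 3.4 × 56 = 190.4 L
k = CL / Vd = 3.470 / 190.4 = 0.01822 h⁻¹
Between IV bolus doses, concentration decays as C = C₀·e^(−kτ), so C_peak/C_trough = e^(kτ).
τ_max = ln(C_peak/C_trough) / k = ln(15.1/6.4) / 0.01822 = 0.8584 / 0.01822 = 47.11 h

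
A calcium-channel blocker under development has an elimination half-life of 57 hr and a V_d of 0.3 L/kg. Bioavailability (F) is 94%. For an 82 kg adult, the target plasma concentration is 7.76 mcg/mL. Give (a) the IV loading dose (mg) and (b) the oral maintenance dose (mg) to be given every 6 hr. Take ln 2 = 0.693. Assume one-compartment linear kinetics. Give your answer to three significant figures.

Vd(total) = 82 kg × 0.3 L/kg = 24.60 L
LD = Vd × C = 24.60 × 7.76 = 190.9 mg
CL = 0.693 × Vd / t½ = 0.693 × 24.60 / 57 = 0.2991 L/h
D = CL × Css × τ / F = 0.2991 × 7.76 × 6 / 0.94 = 14.81 mg

(a) 191 mg; (b) 14.8 mg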